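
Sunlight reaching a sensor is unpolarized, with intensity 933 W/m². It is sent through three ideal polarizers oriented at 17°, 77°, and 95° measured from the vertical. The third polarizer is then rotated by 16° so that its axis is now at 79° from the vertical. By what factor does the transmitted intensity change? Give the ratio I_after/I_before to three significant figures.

I_new/I_old ≈ 1.10

Before rotation:
Unpolarized light through the first polarizer → I₁ = ½ I₀, now polarized at 17°.
I₂ = I₁ cos²(77° − 17°) = 0.5 I₀ · cos²(60°) = 0.125 I₀.
I₃ = I₂ cos²(95° − 77°) = 0.125 I₀ · cos²(18°) = 0.1131 I₀.
After rotation:
Unpolarized light through the first polarizer → I₁ = ½ I₀, now polarized at 17°.
I₂ = I₁ cos²(77° − 17°) = 0.5 I₀ · cos²(60°) = 0.125 I₀.
I₃ = I₂ cos²(79° − 77°) = 0.125 I₀ · cos²(2°) = 0.1248 I₀.
Ratio = 0.1248 / 0.1131 = 1.104.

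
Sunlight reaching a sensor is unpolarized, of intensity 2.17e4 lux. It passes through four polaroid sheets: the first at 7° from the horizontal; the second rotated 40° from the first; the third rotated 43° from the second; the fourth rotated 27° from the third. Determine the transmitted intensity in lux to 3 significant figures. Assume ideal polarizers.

I ≈ 2700 lux

Unpolarized light through the first polarizer → I₁ = 2.17e4 lux/2 = 1.085e+04 lux, polarized at 7°.
I₂ = I₁ · cos²(40°) = 1.085e+04 · 0.5868 = 6367 lux.
I₃ = I₂ · cos²(43°) = 6367 · 0.5349 = 3406 lux.
I₄ = I₃ · cos²(27°) = 3406 · 0.7939 = 2704 lux.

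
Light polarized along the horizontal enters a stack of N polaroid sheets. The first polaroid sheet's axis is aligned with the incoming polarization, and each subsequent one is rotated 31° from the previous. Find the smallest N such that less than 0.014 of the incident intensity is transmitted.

N = 15

First polarizer is aligned with the polarization: full transmission.
Each further stage multiplies by cos²(31°) = 0.7347.
After N polarizers: T = 0.7347^(N−1). Require T < 0.014 ⇒ N−1 > ln(0.014)/ln(0.7347) = 13.85, so N−1 ≥ 14 and N = 15.
Check: N=15 gives T = 0.01336 < 0.014; N=14 gives T = 0.01818.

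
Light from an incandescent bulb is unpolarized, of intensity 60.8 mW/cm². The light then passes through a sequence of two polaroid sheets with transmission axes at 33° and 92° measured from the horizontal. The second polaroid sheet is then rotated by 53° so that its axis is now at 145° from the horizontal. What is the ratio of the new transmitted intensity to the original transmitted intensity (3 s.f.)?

Before rotation:
Unpolarized light through the first polarizer → I₁ = ½ I₀, now polarized at 33°.
I₂ = I₁ cos²(92° − 33°) = 0.5 I₀ · cos²(59°) = 0.1326 I₀.
After rotation:
Unpolarized light through the first polarizer → I₁ = ½ I₀, now polarized at 33°.
Angle between axes 1 and 2: 68°. I₂ = 0.5 I₀ · cos²(68°) = 0.07017 I₀.
Ratio = 0.07017 / 0.1326 = 0.529.

I_new/I_old ≈ 0.529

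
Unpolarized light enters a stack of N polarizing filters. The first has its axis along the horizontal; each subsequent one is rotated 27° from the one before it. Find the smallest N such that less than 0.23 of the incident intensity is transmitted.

N = 5

First polarizer halves the unpolarized light: factor 1/2.
Each further stage multiplies by cos²(27°) = 0.7939.
After N polarizers: T = 0.5·0.7939^(N−1). Require T < 0.23 ⇒ N−1 > ln(0.23/0.5)/ln(0.7939) = 3.36, so N−1 ≥ 4 and N = 5.
Check: N=5 gives T = 0.1986 < 0.23; N=4 gives T = 0.2502.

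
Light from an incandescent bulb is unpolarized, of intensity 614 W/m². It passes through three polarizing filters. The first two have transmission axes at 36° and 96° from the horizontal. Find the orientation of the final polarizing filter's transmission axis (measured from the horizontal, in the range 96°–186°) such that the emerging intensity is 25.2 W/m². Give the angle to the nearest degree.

Unpolarized light through the first polarizer → I₁ = ½ I₀, now polarized at 36°.
I₂ = I₁ cos²(96° − 36°) = 0.5 I₀ · cos²(60°) = 0.125 I₀.
Target fraction: 25.2 / 614 W/m² = 0.04104 of I₀.
Need I₃/I₀ = 0.04104, so cos²(θ − 96°) = 0.04104 / 0.125 = 0.3283.
θ − 96° = arccos(√0.3283) = 55.0°, giving θ ≈ 96 + 55.0 = 151.0°.

θ ≈ 151°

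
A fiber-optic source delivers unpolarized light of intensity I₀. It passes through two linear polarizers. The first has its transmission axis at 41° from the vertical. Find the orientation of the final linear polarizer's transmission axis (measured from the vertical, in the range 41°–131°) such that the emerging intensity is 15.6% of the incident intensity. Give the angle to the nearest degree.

Unpolarized light through the first polarizer → I₁ = ½ I₀, now polarized at 41°.
Need I₂/I₀ = 0.156, so cos²(θ − 41°) = 0.156 / 0.5 = 0.312.
θ − 41° = arccos(√0.312) = 56.0°, giving θ ≈ 41 + 56.0 = 97.0°.

θ ≈ 97°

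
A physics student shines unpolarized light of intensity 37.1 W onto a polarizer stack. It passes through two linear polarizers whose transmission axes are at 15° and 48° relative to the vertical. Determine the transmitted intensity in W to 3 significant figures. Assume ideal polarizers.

I ≈ 13.0 W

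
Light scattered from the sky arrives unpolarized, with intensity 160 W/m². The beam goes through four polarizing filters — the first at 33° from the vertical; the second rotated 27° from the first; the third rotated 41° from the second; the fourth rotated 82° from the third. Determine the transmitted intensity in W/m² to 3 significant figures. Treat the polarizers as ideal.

Unpolarized light through the first polarizer → I₁ = 160 W/m²/2 = 80 W/m², polarized at 33°.
I₂ = I₁ · cos²(27°) = 80 · 0.7939 = 63.51 W/m².
I₃ = I₂ · cos²(41°) = 63.51 · 0.5696 = 36.18 W/m².
I₄ = I₃ · cos²(82°) = 36.18 · 0.01937 = 0.7007 W/m².

I ≈ 0.701 W/m²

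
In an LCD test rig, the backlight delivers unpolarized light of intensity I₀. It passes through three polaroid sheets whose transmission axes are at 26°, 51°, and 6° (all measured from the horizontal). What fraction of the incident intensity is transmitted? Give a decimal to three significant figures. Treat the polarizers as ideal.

≈ 0.205 I₀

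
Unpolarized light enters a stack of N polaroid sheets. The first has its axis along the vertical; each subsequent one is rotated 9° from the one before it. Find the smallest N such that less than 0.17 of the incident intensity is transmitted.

First polarizer halves the unpolarized light: factor 1/2.
Each further stage multiplies by cos²(9°) = 0.9755.
After N polarizers: T = 0.5·0.9755^(N−1). Require T < 0.17 ⇒ N−1 > ln(0.17/0.5)/ln(0.9755) = 43.54, so N−1 ≥ 44 and N = 45.
Check: N=45 gives T = 0.1681 < 0.17; N=44 gives T = 0.1723.

N = 45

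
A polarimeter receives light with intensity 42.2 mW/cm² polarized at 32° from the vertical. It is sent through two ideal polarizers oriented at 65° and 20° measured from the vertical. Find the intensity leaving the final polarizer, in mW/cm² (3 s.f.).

I ≈ 14.8 mW/cm²

By Malus's law, I₁ = 42.2 mW/cm² · cos²(33°) = 29.68 mW/cm².
I₂ = I₁ · cos²(45°) = 29.68 · 0.5 = 14.84 mW/cm².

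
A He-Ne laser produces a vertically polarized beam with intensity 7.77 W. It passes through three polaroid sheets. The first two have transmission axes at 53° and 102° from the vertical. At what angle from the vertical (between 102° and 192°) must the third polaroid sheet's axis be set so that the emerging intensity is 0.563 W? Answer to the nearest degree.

By Malus's law, I₁ = I₀ cos²(53° − 0°) = I₀ cos²(53°) = 0.3622 I₀.
I₂ = I₁ cos²(102° − 53°) = 0.3622 I₀ · cos²(49°) = 0.1559 I₀.
Target fraction: 0.563 / 7.77 W = 0.07246 of I₀.
Need I₃/I₀ = 0.07246, so cos²(θ − 102°) = 0.07246 / 0.1559 = 0.4648.
θ − 102° = arccos(√0.4648) = 47.0°, giving θ ≈ 102 + 47.0 = 149.0°.

θ ≈ 149°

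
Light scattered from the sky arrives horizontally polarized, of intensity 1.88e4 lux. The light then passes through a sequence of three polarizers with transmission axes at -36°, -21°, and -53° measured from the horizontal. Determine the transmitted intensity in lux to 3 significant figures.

I ≈ 8260 lux

I₁ = 1.88e4 lux · cos²(36°) = 1.23e+04 lux.
I₂ = I₁ · cos²(15°) = 1.23e+04 · 0.933 = 1.148e+04 lux.
I₃ = I₂ · cos²(32°) = 1.148e+04 · 0.7192 = 8257 lux.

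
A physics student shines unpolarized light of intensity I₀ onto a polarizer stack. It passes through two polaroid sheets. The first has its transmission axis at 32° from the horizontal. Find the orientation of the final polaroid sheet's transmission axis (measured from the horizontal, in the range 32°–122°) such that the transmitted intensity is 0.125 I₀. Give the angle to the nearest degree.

Unpolarized light through the first polarizer → I₁ = ½ I₀, now polarized at 32°.
Need I₂/I₀ = 0.125, so cos²(θ − 32°) = 0.125 / 0.5 = 0.25.
θ − 32° = arccos(√0.25) = 60.0°, giving θ ≈ 32 + 60.0 = 92.0°.

θ ≈ 92°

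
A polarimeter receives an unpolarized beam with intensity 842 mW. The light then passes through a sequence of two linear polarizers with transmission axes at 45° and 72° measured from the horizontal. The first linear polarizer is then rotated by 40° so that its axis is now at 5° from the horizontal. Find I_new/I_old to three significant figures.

Before rotation:
Unpolarized light through the first polarizer → I₁ = ½ I₀, now polarized at 45°.
I₂ = I₁ cos²(72° − 45°) = 0.5 I₀ · cos²(27°) = 0.3969 I₀.
After rotation:
Unpolarized light through the first polarizer → I₁ = ½ I₀, now polarized at 5°.
I₂ = I₁ cos²(72° − 5°) = 0.5 I₀ · cos²(67°) = 0.07634 I₀.
Ratio = 0.07634 / 0.3969 = 0.1923.

I_new/I_old ≈ 0.192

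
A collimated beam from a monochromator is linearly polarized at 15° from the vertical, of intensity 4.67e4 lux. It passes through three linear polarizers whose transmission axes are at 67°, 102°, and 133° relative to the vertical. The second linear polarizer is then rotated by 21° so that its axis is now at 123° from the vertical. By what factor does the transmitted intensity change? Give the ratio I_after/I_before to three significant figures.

Before rotation:
I₁ = I₀ cos²(67° − 15°) = I₀ cos²(52°) = 0.379 I₀.
I₂ = I₁ cos²(102° − 67°) = 0.379 I₀ · cos²(35°) = 0.2543 I₀.
I₃ = I₂ cos²(133° − 102°) = 0.2543 I₀ · cos²(31°) = 0.1869 I₀.
After rotation:
I₁ = I₀ cos²(67° − 15°) = I₀ cos²(52°) = 0.379 I₀.
I₂ = I₁ cos²(123° − 67°) = 0.379 I₀ · cos²(56°) = 0.1185 I₀.
I₃ = I₂ cos²(133° − 123°) = 0.1185 I₀ · cos²(10°) = 0.115 I₀.
Ratio = 0.115 / 0.1869 = 0.6151.

I_new/I_old ≈ 0.615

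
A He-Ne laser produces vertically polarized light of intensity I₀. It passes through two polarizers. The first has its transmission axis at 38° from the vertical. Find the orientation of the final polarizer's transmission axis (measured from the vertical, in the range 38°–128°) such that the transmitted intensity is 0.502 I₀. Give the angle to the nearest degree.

I₁ = I₀ cos²(38° − 0°) = I₀ cos²(38°) = 0.621 I₀.
Need I₂/I₀ = 0.502, so cos²(θ − 38°) = 0.502 / 0.621 = 0.8084.
θ − 38° = arccos(√0.8084) = 26.0°, giving θ ≈ 38 + 26.0 = 64.0°.

θ ≈ 64°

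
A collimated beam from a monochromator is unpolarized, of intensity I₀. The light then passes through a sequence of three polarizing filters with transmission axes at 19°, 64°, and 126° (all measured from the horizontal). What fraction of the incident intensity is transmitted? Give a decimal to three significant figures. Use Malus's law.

≈ 0.0551 I₀

Unpolarized light through the first polarizer → I₁ = ½ I₀, now polarized at 19°.
I₂ = I₁ cos²(64° − 19°) = 0.5 I₀ · cos²(45°) = 0.25 I₀.
I₃ = I₂ cos²(126° − 64°) = 0.25 I₀ · cos²(62°) = 0.0551 I₀.
Transmitted fraction = 0.0551.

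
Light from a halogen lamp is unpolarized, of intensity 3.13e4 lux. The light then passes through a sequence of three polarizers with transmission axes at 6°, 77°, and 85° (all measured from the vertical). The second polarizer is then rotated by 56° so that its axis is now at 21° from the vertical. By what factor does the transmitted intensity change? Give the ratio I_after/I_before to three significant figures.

Before rotation:
Unpolarized light through the first polarizer → I₁ = ½ I₀, now polarized at 6°.
I₂ = I₁ cos²(77° − 6°) = 0.5 I₀ · cos²(71°) = 0.053 I₀.
I₃ = I₂ cos²(85° − 77°) = 0.053 I₀ · cos²(8°) = 0.05197 I₀.
After rotation:
Unpolarized light through the first polarizer → I₁ = ½ I₀, now polarized at 6°.
I₂ = I₁ cos²(21° − 6°) = 0.5 I₀ · cos²(15°) = 0.4665 I₀.
I₃ = I₂ cos²(85° − 21°) = 0.4665 I₀ · cos²(64°) = 0.08965 I₀.
Ratio = 0.08965 / 0.05197 = 1.725.

I_new/I_old ≈ 1.72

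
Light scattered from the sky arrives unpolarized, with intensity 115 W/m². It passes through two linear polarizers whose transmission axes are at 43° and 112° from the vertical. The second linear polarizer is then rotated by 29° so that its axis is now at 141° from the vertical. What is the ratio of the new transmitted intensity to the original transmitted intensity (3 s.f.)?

I_new/I_old ≈ 0.151

Before rotation:
Unpolarized light through the first polarizer → I₁ = ½ I₀, now polarized at 43°.
I₂ = I₁ cos²(112° − 43°) = 0.5 I₀ · cos²(69°) = 0.06421 I₀.
After rotation:
Unpolarized light through the first polarizer → I₁ = ½ I₀, now polarized at 43°.
Angle between axes 1 and 2: 82°. I₂ = 0.5 I₀ · cos²(82°) = 0.009685 I₀.
Ratio = 0.009685 / 0.06421 = 0.1508.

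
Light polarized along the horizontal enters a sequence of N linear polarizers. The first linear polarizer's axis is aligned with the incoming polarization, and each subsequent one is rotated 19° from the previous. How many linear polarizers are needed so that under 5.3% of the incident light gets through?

First polarizer is aligned with the polarization: full transmission.
Each further stage multiplies by cos²(19°) = 0.894.
After N polarizers: T = 0.894^(N−1). Require T < 0.053 ⇒ N−1 > ln(0.053)/ln(0.894) = 26.22, so N−1 ≥ 27 and N = 28.
Check: N=28 gives T = 0.04855 < 0.053; N=27 gives T = 0.05431.

N = 28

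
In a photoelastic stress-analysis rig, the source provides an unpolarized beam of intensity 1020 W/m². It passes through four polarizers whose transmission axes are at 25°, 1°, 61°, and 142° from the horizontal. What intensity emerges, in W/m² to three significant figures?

Unpolarized light through the first polarizer → I₁ = 1020 W/m²/2 = 510 W/m², polarized at 25°.
I₂ = I₁ · cos²(24°) = 510 · 0.8346 = 425.6 W/m².
I₃ = I₂ · cos²(60°) = 425.6 · 0.25 = 106.4 W/m².
I₄ = I₃ · cos²(81°) = 106.4 · 0.02447 = 2.604 W/m².

I ≈ 2.60 W/m²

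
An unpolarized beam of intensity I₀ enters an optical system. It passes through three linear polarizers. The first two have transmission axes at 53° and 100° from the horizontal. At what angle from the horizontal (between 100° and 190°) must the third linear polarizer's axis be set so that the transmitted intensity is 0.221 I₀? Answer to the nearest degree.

Unpolarized light through the first polarizer → I₁ = ½ I₀, now polarized at 53°.
I₂ = I₁ cos²(100° − 53°) = 0.5 I₀ · cos²(47°) = 0.2326 I₀.
Need I₃/I₀ = 0.221, so cos²(θ − 100°) = 0.221 / 0.2326 = 0.9503.
θ − 100° = arccos(√0.9503) = 12.9°, giving θ ≈ 100 + 12.9 = 112.9°.

θ ≈ 113°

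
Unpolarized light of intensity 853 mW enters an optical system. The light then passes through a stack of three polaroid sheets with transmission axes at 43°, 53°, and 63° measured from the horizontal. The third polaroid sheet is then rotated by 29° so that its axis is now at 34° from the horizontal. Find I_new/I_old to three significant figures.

Before rotation:
Unpolarized light through the first polarizer → I₁ = ½ I₀, now polarized at 43°.
I₂ = I₁ cos²(53° − 43°) = 0.5 I₀ · cos²(10°) = 0.4849 I₀.
I₃ = I₂ cos²(63° − 53°) = 0.4849 I₀ · cos²(10°) = 0.4703 I₀.
After rotation:
Unpolarized light through the first polarizer → I₁ = ½ I₀, now polarized at 43°.
I₂ = I₁ cos²(53° − 43°) = 0.5 I₀ · cos²(10°) = 0.4849 I₀.
I₃ = I₂ cos²(34° − 53°) = 0.4849 I₀ · cos²(19°) = 0.4335 I₀.
Ratio = 0.4335 / 0.4703 = 0.9218.

I_new/I_old ≈ 0.922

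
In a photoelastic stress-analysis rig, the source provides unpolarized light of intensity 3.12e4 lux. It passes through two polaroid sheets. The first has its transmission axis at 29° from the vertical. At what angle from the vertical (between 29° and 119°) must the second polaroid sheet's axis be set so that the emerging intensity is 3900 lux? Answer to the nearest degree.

θ ≈ 89°

Unpolarized light through the first polarizer → I₁ = ½ I₀, now polarized at 29°.
Target fraction: 3900 / 3.12e4 lux = 0.125 of I₀.
Need I₂/I₀ = 0.125, so cos²(θ − 29°) = 0.125 / 0.5 = 0.25.
θ − 29° = arccos(√0.25) = 60.0°, giving θ ≈ 29 + 60.0 = 89.0°.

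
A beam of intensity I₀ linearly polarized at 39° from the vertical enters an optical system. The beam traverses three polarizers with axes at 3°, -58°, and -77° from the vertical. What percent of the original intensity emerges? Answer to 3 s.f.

≈ 13.8%

By Malus's law, I₁ = I₀ cos²(3° − 39°) = I₀ cos²(36°) = 0.6545 I₀.
I₂ = I₁ cos²(-58° − 3°) = 0.6545 I₀ · cos²(61°) = 0.1538 I₀.
I₃ = I₂ cos²(-77° + 58°) = 0.1538 I₀ · cos²(19°) = 0.1375 I₀.
That is 13.75% of the incident intensity.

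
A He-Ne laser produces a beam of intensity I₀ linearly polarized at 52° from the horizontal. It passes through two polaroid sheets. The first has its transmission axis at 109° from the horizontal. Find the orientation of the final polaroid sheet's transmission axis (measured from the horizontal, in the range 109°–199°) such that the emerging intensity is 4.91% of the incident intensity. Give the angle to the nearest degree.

I₁ = I₀ cos²(109° − 52°) = I₀ cos²(57°) = 0.2966 I₀.
Need I₂/I₀ = 0.0491, so cos²(θ − 109°) = 0.0491 / 0.2966 = 0.1655.
θ − 109° = arccos(√0.1655) = 66.0°, giving θ ≈ 109 + 66.0 = 175.0°.

θ ≈ 175°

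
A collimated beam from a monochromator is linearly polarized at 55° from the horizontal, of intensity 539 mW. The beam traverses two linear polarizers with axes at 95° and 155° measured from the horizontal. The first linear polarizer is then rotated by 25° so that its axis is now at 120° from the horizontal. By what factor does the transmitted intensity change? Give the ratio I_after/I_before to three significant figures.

I_new/I_old ≈ 0.817

Before rotation:
By Malus's law, I₁ = I₀ cos²(95° − 55°) = I₀ cos²(40°) = 0.5868 I₀.
I₂ = I₁ cos²(155° − 95°) = 0.5868 I₀ · cos²(60°) = 0.1467 I₀.
After rotation:
I₁ = I₀ cos²(120° − 55°) = I₀ cos²(65°) = 0.1786 I₀.
I₂ = I₁ cos²(155° − 120°) = 0.1786 I₀ · cos²(35°) = 0.1198 I₀.
Ratio = 0.1198 / 0.1467 = 0.8169.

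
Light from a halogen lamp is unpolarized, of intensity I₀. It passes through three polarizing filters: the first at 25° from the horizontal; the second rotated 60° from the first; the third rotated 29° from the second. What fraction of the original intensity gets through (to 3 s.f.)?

Unpolarized light through the first polarizer → I₁ = ½ I₀, now polarized at 25°.
I₂ = I₁ cos²(60°) = 0.5 · 0.25 I₀ = 0.125 I₀.
I₃ = I₂ cos²(29°) = 0.125 · 0.765 I₀ = 0.09562 I₀.
Transmitted fraction = 0.09562.

≈ 0.0956 I₀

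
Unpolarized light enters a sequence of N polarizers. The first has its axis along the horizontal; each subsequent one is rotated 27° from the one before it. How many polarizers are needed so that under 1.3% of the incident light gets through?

N = 17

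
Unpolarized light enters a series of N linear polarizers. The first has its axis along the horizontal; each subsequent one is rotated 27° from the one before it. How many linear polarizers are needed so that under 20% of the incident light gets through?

First polarizer halves the unpolarized light: factor 1/2.
Each further stage multiplies by cos²(27°) = 0.7939.
After N polarizers: T = 0.5·0.7939^(N−1). Require T < 0.20 ⇒ N−1 > ln(0.20/0.5)/ln(0.7939) = 3.97, so N−1 ≥ 4 and N = 5.
Check: N=5 gives T = 0.1986 < 0.20; N=4 gives T = 0.2502.

N = 5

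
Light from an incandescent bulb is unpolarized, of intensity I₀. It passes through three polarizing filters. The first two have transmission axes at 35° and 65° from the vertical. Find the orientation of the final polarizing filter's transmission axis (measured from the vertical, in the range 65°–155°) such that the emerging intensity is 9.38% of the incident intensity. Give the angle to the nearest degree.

Unpolarized light through the first polarizer → I₁ = ½ I₀, now polarized at 35°.
I₂ = I₁ cos²(65° − 35°) = 0.5 I₀ · cos²(30°) = 0.375 I₀.
Need I₃/I₀ = 0.0938, so cos²(θ − 65°) = 0.0938 / 0.375 = 0.2501.
θ − 65° = arccos(√0.2501) = 60.0°, giving θ ≈ 65 + 60.0 = 125.0°.

θ ≈ 125°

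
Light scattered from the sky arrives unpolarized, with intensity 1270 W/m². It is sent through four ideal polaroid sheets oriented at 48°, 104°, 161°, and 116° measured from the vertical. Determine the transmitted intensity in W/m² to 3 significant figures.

Unpolarized light through the first polarizer → I₁ = 1270 W/m²/2 = 635 W/m², polarized at 48°.
I₂ = I₁ · cos²(56°) = 635 · 0.3127 = 198.6 W/m².
I₃ = I₂ · cos²(57°) = 198.6 · 0.2966 = 58.9 W/m².
I₄ = I₃ · cos²(45°) = 58.9 · 0.5 = 29.45 W/m².

I ≈ 29.4 W/m²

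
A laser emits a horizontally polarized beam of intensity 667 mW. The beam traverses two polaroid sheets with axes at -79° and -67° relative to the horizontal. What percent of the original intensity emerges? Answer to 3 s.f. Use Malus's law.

≈ 3.48%

By Malus's law, I₁ = 667 mW · cos²(79°) = 24.28 mW.
I₂ = I₁ · cos²(12°) = 24.28 · 0.9568 = 23.23 mW.
That is 3.483% of the incident intensity.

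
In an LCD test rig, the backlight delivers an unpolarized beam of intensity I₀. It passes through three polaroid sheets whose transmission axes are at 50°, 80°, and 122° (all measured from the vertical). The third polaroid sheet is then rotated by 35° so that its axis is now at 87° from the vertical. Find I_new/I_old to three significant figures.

I_new/I_old ≈ 1.78

Before rotation:
Unpolarized light through the first polarizer → I₁ = ½ I₀, now polarized at 50°.
I₂ = I₁ cos²(80° − 50°) = 0.5 I₀ · cos²(30°) = 0.375 I₀.
I₃ = I₂ cos²(122° − 80°) = 0.375 I₀ · cos²(42°) = 0.2071 I₀.
After rotation:
Unpolarized light through the first polarizer → I₁ = ½ I₀, now polarized at 50°.
I₂ = I₁ cos²(80° − 50°) = 0.5 I₀ · cos²(30°) = 0.375 I₀.
I₃ = I₂ cos²(87° − 80°) = 0.375 I₀ · cos²(7°) = 0.3694 I₀.
Ratio = 0.3694 / 0.2071 = 1.784.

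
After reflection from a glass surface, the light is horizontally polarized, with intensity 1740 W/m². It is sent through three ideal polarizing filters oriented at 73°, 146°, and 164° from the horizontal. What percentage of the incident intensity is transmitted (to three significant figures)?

≈ 0.661%

I₁ = 1740 W/m² · cos²(73°) = 148.7 W/m².
I₂ = I₁ · cos²(73°) = 148.7 · 0.08548 = 12.71 W/m².
I₃ = I₂ · cos²(18°) = 12.71 · 0.9045 = 11.5 W/m².
That is 0.6609% of the incident intensity.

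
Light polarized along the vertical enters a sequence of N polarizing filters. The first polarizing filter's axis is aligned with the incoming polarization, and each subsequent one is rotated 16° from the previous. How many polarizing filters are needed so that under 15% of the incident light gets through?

N = 26

First polarizer is aligned with the polarization: full transmission.
Each further stage multiplies by cos²(16°) = 0.924.
After N polarizers: T = 0.924^(N−1). Require T < 0.15 ⇒ N−1 > ln(0.15)/ln(0.924) = 24.01, so N−1 ≥ 25 and N = 26.
Check: N=26 gives T = 0.1387 < 0.15; N=25 gives T = 0.1501.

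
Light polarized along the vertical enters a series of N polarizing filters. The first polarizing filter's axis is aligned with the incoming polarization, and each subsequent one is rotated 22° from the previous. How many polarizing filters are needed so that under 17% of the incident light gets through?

First polarizer is aligned with the polarization: full transmission.
Each further stage multiplies by cos²(22°) = 0.8597.
After N polarizers: T = 0.8597^(N−1). Require T < 0.17 ⇒ N−1 > ln(0.17)/ln(0.8597) = 11.72, so N−1 ≥ 12 and N = 13.
Check: N=13 gives T = 0.1629 < 0.17; N=12 gives T = 0.1895.

N = 13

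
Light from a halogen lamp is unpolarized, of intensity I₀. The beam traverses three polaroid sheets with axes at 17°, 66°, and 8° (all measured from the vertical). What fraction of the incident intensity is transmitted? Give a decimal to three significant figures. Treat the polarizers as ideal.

≈ 0.0604 I₀

Unpolarized light through the first polarizer → I₁ = ½ I₀, now polarized at 17°.
I₂ = I₁ cos²(66° − 17°) = 0.5 I₀ · cos²(49°) = 0.2152 I₀.
I₃ = I₂ cos²(8° − 66°) = 0.2152 I₀ · cos²(58°) = 0.06043 I₀.
Transmitted fraction = 0.06043.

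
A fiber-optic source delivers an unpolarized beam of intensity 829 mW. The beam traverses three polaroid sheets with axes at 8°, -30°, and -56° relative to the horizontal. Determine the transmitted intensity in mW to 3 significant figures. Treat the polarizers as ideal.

I ≈ 208 mW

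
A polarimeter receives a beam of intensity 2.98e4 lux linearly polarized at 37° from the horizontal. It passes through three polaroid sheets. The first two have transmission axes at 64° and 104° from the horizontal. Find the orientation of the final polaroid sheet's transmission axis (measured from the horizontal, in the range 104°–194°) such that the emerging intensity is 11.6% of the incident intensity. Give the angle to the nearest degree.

θ ≈ 164°

I₁ = I₀ cos²(64° − 37°) = I₀ cos²(27°) = 0.7939 I₀.
I₂ = I₁ cos²(104° − 64°) = 0.7939 I₀ · cos²(40°) = 0.4659 I₀.
Need I₃/I₀ = 0.116, so cos²(θ − 104°) = 0.116 / 0.4659 = 0.249.
θ − 104° = arccos(√0.249) = 60.1°, giving θ ≈ 104 + 60.1 = 164.1°.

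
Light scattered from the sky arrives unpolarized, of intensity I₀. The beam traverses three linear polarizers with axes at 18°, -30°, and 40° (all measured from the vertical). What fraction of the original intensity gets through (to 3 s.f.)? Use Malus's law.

Unpolarized light through the first polarizer → I₁ = ½ I₀, now polarized at 18°.
I₂ = I₁ cos²(-30° − 18°) = 0.5 I₀ · cos²(48°) = 0.2239 I₀.
I₃ = I₂ cos²(40° + 30°) = 0.2239 I₀ · cos²(70°) = 0.02619 I₀.
Transmitted fraction = 0.02619.

≈ 0.0262 I₀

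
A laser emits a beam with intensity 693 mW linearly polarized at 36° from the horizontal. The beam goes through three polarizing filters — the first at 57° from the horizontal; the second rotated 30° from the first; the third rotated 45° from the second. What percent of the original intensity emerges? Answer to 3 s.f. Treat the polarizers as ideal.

I₁ = 693 mW · cos²(21°) = 604 mW.
I₂ = I₁ · cos²(30°) = 604 · 0.75 = 453 mW.
I₃ = I₂ · cos²(45°) = 453 · 0.5 = 226.5 mW.
That is 32.68% of the incident intensity.

≈ 32.7%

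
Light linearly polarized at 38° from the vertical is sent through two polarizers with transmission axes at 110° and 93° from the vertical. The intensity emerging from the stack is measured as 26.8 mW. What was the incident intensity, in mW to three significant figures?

I₁ = I₀ cos²(110° − 38°) = I₀ cos²(72°) = 0.09549 I₀.
I₂ = I₁ cos²(93° − 110°) = 0.09549 I₀ · cos²(17°) = 0.08733 I₀.
So 26.8 mW = 0.08733 I₀, giving I₀ = 26.8/0.08733 = 306.9 mW.

I₀ ≈ 307 mW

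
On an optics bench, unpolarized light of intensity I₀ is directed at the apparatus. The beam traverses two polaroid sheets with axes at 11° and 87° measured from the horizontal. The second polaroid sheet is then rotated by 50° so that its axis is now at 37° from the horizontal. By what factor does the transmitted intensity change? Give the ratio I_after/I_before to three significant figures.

I_new/I_old ≈ 13.8

Before rotation:
Unpolarized light through the first polarizer → I₁ = ½ I₀, now polarized at 11°.
I₂ = I₁ cos²(87° − 11°) = 0.5 I₀ · cos²(76°) = 0.02926 I₀.
After rotation:
Unpolarized light through the first polarizer → I₁ = ½ I₀, now polarized at 11°.
I₂ = I₁ cos²(37° − 11°) = 0.5 I₀ · cos²(26°) = 0.4039 I₀.
Ratio = 0.4039 / 0.02926 = 13.8.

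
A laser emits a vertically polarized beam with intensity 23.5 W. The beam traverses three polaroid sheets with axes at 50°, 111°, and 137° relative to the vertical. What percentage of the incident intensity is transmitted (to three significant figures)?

≈ 7.85%

By Malus's law, I₁ = 23.5 W · cos²(50°) = 9.71 W.
I₂ = I₁ · cos²(61°) = 9.71 · 0.235 = 2.282 W.
I₃ = I₂ · cos²(26°) = 2.282 · 0.8078 = 1.844 W.
That is 7.845% of the incident intensity.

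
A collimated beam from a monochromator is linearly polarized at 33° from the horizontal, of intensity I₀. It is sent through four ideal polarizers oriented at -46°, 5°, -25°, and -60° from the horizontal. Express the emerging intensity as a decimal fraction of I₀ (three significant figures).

≈ 0.00726 I₀

By Malus's law, I₁ = I₀ cos²(-46° − 33°) = I₀ cos²(79°) = 0.03641 I₀.
I₂ = I₁ cos²(5° + 46°) = 0.03641 I₀ · cos²(51°) = 0.01442 I₀.
I₃ = I₂ cos²(-25° − 5°) = 0.01442 I₀ · cos²(30°) = 0.01081 I₀.
I₄ = I₃ cos²(-60° + 25°) = 0.01081 I₀ · cos²(35°) = 0.007257 I₀.
Transmitted fraction = 0.007257.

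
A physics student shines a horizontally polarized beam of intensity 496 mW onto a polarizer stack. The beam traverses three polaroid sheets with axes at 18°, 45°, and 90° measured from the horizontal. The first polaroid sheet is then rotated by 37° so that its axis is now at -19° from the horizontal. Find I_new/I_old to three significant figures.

I_new/I_old ≈ 0.239

Before rotation:
By Malus's law, I₁ = I₀ cos²(18° − 0°) = I₀ cos²(18°) = 0.9045 I₀.
I₂ = I₁ cos²(45° − 18°) = 0.9045 I₀ · cos²(27°) = 0.7181 I₀.
I₃ = I₂ cos²(90° − 45°) = 0.7181 I₀ · cos²(45°) = 0.359 I₀.
After rotation:
I₁ = I₀ cos²(-19° − 0°) = I₀ cos²(19°) = 0.894 I₀.
I₂ = I₁ cos²(45° + 19°) = 0.894 I₀ · cos²(64°) = 0.1718 I₀.
I₃ = I₂ cos²(90° − 45°) = 0.1718 I₀ · cos²(45°) = 0.0859 I₀.
Ratio = 0.0859 / 0.359 = 0.2392.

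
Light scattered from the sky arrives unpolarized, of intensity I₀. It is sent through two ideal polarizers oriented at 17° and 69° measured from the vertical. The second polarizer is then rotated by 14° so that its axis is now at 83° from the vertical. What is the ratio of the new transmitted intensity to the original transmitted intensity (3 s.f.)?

I_new/I_old ≈ 0.436

Before rotation:
Unpolarized light through the first polarizer → I₁ = ½ I₀, now polarized at 17°.
I₂ = I₁ cos²(69° − 17°) = 0.5 I₀ · cos²(52°) = 0.1895 I₀.
After rotation:
Unpolarized light through the first polarizer → I₁ = ½ I₀, now polarized at 17°.
I₂ = I₁ cos²(83° − 17°) = 0.5 I₀ · cos²(66°) = 0.08272 I₀.
Ratio = 0.08272 / 0.1895 = 0.4365.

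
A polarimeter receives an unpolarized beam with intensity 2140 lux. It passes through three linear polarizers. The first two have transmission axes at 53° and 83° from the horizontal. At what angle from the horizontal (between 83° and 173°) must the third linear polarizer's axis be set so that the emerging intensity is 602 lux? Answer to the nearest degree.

θ ≈ 113°

Unpolarized light through the first polarizer → I₁ = ½ I₀, now polarized at 53°.
I₂ = I₁ cos²(83° − 53°) = 0.5 I₀ · cos²(30°) = 0.375 I₀.
Target fraction: 602 / 2140 lux = 0.2813 of I₀.
Need I₃/I₀ = 0.2813, so cos²(θ − 83°) = 0.2813 / 0.375 = 0.7502.
θ − 83° = arccos(√0.7502) = 30.0°, giving θ ≈ 83 + 30.0 = 113.0°.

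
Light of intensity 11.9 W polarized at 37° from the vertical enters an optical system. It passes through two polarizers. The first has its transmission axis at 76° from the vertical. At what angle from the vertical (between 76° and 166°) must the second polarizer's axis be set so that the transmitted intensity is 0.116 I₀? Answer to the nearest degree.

θ ≈ 140°

By Malus's law, I₁ = I₀ cos²(76° − 37°) = I₀ cos²(39°) = 0.604 I₀.
Need I₂/I₀ = 0.116, so cos²(θ − 76°) = 0.116 / 0.604 = 0.1921.
θ − 76° = arccos(√0.1921) = 64.0°, giving θ ≈ 76 + 64.0 = 140.0°.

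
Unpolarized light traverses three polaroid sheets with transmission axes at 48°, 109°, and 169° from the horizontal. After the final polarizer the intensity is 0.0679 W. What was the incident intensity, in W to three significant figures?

I₀ ≈ 2.31 W

Unpolarized light through the first polarizer → I₁ = ½ I₀, now polarized at 48°.
I₂ = I₁ cos²(109° − 48°) = 0.5 I₀ · cos²(61°) = 0.1175 I₀.
I₃ = I₂ cos²(169° − 109°) = 0.1175 I₀ · cos²(60°) = 0.02938 I₀.
So 0.0679 W = 0.02938 I₀, giving I₀ = 0.0679/0.02938 = 2.311 W.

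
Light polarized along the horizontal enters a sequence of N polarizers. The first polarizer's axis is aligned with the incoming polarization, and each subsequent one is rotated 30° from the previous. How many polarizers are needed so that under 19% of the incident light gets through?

First polarizer is aligned with the polarization: full transmission.
Each further stage multiplies by cos²(30°) = 0.75.
After N polarizers: T = 0.75^(N−1). Require T < 0.19 ⇒ N−1 > ln(0.19)/ln(0.75) = 5.77, so N−1 ≥ 6 and N = 7.
Check: N=7 gives T = 0.178 < 0.19; N=6 gives T = 0.2373.

N = 7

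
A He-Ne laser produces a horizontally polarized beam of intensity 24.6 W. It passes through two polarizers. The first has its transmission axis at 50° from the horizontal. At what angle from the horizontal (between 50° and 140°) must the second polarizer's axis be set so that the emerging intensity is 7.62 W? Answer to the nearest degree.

θ ≈ 80°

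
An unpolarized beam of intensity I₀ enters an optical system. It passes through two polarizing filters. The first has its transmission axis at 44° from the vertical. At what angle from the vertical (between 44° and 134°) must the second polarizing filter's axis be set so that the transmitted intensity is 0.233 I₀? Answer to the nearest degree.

θ ≈ 91°

Unpolarized light through the first polarizer → I₁ = ½ I₀, now polarized at 44°.
Need I₂/I₀ = 0.233, so cos²(θ − 44°) = 0.233 / 0.5 = 0.466.
θ − 44° = arccos(√0.466) = 46.9°, giving θ ≈ 44 + 46.9 = 90.9°.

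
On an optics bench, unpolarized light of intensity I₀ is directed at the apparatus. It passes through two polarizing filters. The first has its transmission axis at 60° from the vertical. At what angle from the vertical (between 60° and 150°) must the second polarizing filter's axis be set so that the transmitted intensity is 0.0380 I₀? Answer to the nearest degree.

θ ≈ 134°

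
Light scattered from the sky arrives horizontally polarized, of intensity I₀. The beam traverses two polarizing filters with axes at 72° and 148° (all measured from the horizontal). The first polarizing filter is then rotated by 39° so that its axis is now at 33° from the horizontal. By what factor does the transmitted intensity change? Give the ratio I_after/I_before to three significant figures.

Before rotation:
By Malus's law, I₁ = I₀ cos²(72° − 0°) = I₀ cos²(72°) = 0.09549 I₀.
I₂ = I₁ cos²(148° − 72°) = 0.09549 I₀ · cos²(76°) = 0.005589 I₀.
After rotation:
I₁ = I₀ cos²(33° − 0°) = I₀ cos²(33°) = 0.7034 I₀.
Angle between axes 1 and 2: 65°. I₂ = 0.7034 I₀ · cos²(65°) = 0.1256 I₀.
Ratio = 0.1256 / 0.005589 = 22.48.

I_new/I_old ≈ 22.5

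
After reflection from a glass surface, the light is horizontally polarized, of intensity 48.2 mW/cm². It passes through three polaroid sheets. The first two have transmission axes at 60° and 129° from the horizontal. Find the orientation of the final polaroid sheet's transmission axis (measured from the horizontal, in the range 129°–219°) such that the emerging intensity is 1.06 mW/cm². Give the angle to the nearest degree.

θ ≈ 163°

I₁ = I₀ cos²(60° − 0°) = I₀ cos²(60°) = 0.25 I₀.
I₂ = I₁ cos²(129° − 60°) = 0.25 I₀ · cos²(69°) = 0.03211 I₀.
Target fraction: 1.06 / 48.2 mW/cm² = 0.02199 of I₀.
Need I₃/I₀ = 0.02199, so cos²(θ − 129°) = 0.02199 / 0.03211 = 0.685.
θ − 129° = arccos(√0.685) = 34.1°, giving θ ≈ 129 + 34.1 = 163.1°.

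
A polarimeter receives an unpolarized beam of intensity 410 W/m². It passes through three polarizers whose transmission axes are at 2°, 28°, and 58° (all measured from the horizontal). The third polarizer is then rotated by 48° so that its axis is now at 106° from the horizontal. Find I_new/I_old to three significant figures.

I_new/I_old ≈ 0.0576

Before rotation:
Unpolarized light through the first polarizer → I₁ = ½ I₀, now polarized at 2°.
I₂ = I₁ cos²(28° − 2°) = 0.5 I₀ · cos²(26°) = 0.4039 I₀.
I₃ = I₂ cos²(58° − 28°) = 0.4039 I₀ · cos²(30°) = 0.3029 I₀.
After rotation:
Unpolarized light through the first polarizer → I₁ = ½ I₀, now polarized at 2°.
I₂ = I₁ cos²(28° − 2°) = 0.5 I₀ · cos²(26°) = 0.4039 I₀.
I₃ = I₂ cos²(106° − 28°) = 0.4039 I₀ · cos²(78°) = 0.01746 I₀.
Ratio = 0.01746 / 0.3029 = 0.05764.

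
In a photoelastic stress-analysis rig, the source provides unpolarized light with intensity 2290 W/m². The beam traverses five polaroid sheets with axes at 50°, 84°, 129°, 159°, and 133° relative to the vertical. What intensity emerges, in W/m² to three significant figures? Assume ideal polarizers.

I ≈ 238 W/m²

Unpolarized light through the first polarizer → I₁ = 2290 W/m²/2 = 1145 W/m², polarized at 50°.
I₂ = I₁ · cos²(34°) = 1145 · 0.6873 = 787 W/m².
I₃ = I₂ · cos²(45°) = 787 · 0.5 = 393.5 W/m².
I₄ = I₃ · cos²(30°) = 393.5 · 0.75 = 295.1 W/m².
I₅ = I₄ · cos²(26°) = 295.1 · 0.8078 = 238.4 W/m².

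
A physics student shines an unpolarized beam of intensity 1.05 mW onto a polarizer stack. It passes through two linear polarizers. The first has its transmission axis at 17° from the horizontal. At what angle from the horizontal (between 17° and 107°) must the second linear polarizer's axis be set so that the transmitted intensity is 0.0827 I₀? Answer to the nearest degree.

Unpolarized light through the first polarizer → I₁ = ½ I₀, now polarized at 17°.
Need I₂/I₀ = 0.0827, so cos²(θ − 17°) = 0.0827 / 0.5 = 0.1654.
θ − 17° = arccos(√0.1654) = 66.0°, giving θ ≈ 17 + 66.0 = 83.0°.

θ ≈ 83°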